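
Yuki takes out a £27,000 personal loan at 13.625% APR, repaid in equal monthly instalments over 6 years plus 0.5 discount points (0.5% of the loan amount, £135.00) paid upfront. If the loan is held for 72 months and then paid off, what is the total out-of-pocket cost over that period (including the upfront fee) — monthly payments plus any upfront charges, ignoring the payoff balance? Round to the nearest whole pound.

£39,803

At 13.625% the monthly rate is 0.0113542, so the payment is 27,000 × 0.0113542 / (1 − 1.0113542^−72) = £550.95.
Total outlay = 72 × £550.95 + £135.00 = £39,803.40.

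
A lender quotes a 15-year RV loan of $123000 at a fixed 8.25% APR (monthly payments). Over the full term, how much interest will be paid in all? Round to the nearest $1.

$91,789

At 8.25% the monthly rate is 0.0068750, so the payment is 123,000 × 0.0068750 / (1 − 1.0068750^−180) = $1,193.27.
Total paid = 180 × $1,193.27 = $214,788.60; interest = $214,788.60 − $123,000 = $91,788.60.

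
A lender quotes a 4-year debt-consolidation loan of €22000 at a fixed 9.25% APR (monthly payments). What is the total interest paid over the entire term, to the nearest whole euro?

At 9.25% the monthly rate is 0.0077083, so the payment is 22,000 × 0.0077083 / (1 − 1.0077083^−48) = €550.09.
Total paid = 48 × €550.09 = €26,404.32; interest = €26,404.32 − €22,000 = €4,404.32.

€4,404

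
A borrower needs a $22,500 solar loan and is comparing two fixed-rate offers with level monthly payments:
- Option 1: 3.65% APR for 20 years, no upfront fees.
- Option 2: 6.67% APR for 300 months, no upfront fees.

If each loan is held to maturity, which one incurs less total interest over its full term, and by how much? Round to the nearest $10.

Option 1: at 3.65% the monthly rate is 0.0030417, so the payment is 22,500 × 0.0030417 / (1 − 1.0030417^−240) = $132.23.
Total interest on Option 1 = 240 × $132.23 − $22,500 = $9,235.20.
Option 2: monthly rate = 6.67%/12 = 0.0055583; payment = 22,500 × 0.0055583 / (1 − (1+0.0055583)^−300) = $154.32.
Total interest on Option 2 = 300 × $154.32 − $22,500 = $23,796.00.
Option 1 is lower by $14,560.80.

Option 1 by $14,560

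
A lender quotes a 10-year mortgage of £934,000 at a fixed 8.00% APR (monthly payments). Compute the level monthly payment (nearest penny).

Monthly rate = 8%/12 = 0.0066667; payment = 934,000 × 0.0066667 / (1 − (1+0.0066667)^−120) = £11,332.00.

£11,332.00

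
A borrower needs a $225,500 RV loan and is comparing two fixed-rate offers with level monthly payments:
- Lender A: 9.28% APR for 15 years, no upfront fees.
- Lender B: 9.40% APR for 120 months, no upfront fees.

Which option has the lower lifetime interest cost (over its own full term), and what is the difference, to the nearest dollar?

Lender B by $69,809

Lender A: monthly rate = 9.28%/12 = 0.0077333; payment = 225,500 × 0.0077333 / (1 − (1+0.0077333)^−180) = $2,324.88.
Total interest on Lender A = 180 × $2,324.88 − $225,500 = $192,978.40.
Lender B: monthly rate = 9.4%/12 = 0.0078333; payment = 225,500 × 0.0078333 / (1 − (1+0.0078333)^−120) = $2,905.58.
Total interest on Lender B = 120 × $2,905.58 − $225,500 = $123,169.60.
Lender B is lower by $69,808.80.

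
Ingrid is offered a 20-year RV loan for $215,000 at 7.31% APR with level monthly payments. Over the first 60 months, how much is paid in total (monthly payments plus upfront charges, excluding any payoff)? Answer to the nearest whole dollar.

$102,428

Monthly rate = 7.31%/12 = 0.0060917; payment = 215,000 × 0.0060917 / (1 − (1+0.0060917)^−240) = $1,707.13.
Total outlay = 60 × $1,707.13 = $102,427.80.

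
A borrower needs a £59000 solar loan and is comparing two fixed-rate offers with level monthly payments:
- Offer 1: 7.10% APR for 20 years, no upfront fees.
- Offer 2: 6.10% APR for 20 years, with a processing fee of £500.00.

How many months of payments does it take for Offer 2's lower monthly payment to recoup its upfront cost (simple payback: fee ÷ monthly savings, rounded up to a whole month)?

15 months

Offer 1: monthly rate = 7.1%/12 = 0.0059167; payment = 59,000 × 0.0059167 / (1 − (1+0.0059167)^−240) = £460.97.
Offer 2: monthly rate = 6.1%/12 = 0.0050833; payment = 59,000 × 0.0050833 / (1 − (1+0.0050833)^−240) = £426.11.
Monthly savings = £460.97 − £426.11 = £34.86.
Break-even = £500.00 / £34.86 = 14.34 → 15 months.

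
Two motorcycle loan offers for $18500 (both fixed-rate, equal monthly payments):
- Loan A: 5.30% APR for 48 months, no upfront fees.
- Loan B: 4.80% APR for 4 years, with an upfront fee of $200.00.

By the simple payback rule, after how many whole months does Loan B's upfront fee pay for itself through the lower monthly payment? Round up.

Loan A: at 5.30% the monthly rate is 0.0044167, so the payment is 18,500 × 0.0044167 / (1 − 1.0044167^−48) = $428.56.
Loan B: monthly rate = 4.8%/12 = 0.0040000; payment = 18,500 × 0.0040000 / (1 − (1+0.0040000)^−48) = $424.37.
Monthly savings = $428.56 − $424.37 = $4.19.
Break-even = $200.00 / $4.19 = 47.73 → 48 months.

48 months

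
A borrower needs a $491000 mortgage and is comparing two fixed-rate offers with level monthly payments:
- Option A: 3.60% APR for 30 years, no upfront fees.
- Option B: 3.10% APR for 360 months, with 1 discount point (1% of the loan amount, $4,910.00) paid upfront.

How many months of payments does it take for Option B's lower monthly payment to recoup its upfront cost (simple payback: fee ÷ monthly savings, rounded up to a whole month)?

37 months

Option A: monthly rate = 3.6%/12 = 0.0030000; payment = 491,000 × 0.0030000 / (1 − (1+0.0030000)^−360) = $2,232.31.
Option B: monthly rate = 3.1%/12 = 0.0025833; payment = 491,000 × 0.0025833 / (1 − (1+0.0025833)^−360) = $2,096.65.
Monthly savings = $2,232.31 − $2,096.65 = $135.66.
Break-even = $4,910.00 / $135.66 = 36.19 → 37 months.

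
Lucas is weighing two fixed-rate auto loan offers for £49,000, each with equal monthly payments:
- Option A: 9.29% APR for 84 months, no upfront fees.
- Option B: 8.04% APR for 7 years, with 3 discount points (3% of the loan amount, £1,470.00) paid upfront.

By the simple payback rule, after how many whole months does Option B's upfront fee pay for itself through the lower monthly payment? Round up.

48 months

Option A: monthly rate = 9.29%/12 = 0.0077417; payment = 49,000 × 0.0077417 / (1 − (1+0.0077417)^−84) = £795.60.
Option B: monthly rate = 8.04%/12 = 0.0067000; payment = 49,000 × 0.0067000 / (1 − (1+0.0067000)^−84) = £764.70.
Monthly savings = £795.60 − £764.70 = £30.90.
Break-even = £1,470.00 / £30.90 = 47.57 → 48 months.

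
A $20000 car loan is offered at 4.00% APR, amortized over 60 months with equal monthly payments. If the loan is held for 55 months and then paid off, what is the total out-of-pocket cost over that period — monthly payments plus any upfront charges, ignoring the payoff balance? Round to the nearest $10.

$20,260

Monthly rate = 4%/12 = 0.0033333; payment = 20,000 × 0.0033333 / (1 − (1+0.0033333)^−60) = $368.33.
Total outlay = 55 × $368.33 = $20,258.15.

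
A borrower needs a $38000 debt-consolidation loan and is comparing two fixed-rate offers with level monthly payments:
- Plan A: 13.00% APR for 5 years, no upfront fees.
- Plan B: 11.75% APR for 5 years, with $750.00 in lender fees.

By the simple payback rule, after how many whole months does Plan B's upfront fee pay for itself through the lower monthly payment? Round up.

Plan A: at 13.00% the monthly rate is 0.0108333, so the payment is 38,000 × 0.0108333 / (1 − 1.0108333^−60) = $864.62.
Plan B: monthly rate = 11.75%/12 = 0.0097917; payment = 38,000 × 0.0097917 / (1 − (1+0.0097917)^−60) = $840.50.
Monthly savings = $864.62 − $840.50 = $24.12.
Break-even = $750.00 / $24.12 = 31.09 → 32 months.

32 months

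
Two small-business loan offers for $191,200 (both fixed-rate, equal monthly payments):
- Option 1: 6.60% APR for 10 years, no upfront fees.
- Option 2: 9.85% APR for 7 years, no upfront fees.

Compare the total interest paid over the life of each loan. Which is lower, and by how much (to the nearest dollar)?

Option 1 by $3,692

Option 1: at 6.60% the monthly rate is 0.0055000, so the payment is 191,200 × 0.0055000 / (1 − 1.0055000^−120) = $2,180.78.
Total interest on Option 1 = 120 × $2,180.78 − $191,200 = $70,493.60.
Option 2: at 9.85% the monthly rate is 0.0082083, so the payment is 191,200 × 0.0082083 / (1 − 1.0082083^−84) = $3,159.35.
Total interest on Option 2 = 84 × $3,159.35 − $191,200 = $74,185.40.
Option 1 is lower by $3,691.80.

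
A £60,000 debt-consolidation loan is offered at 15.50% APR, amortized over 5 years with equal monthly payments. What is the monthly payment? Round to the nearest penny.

£1,443.19

Monthly rate = 15.5%/12 = 0.0129167; payment = 60,000 × 0.0129167 / (1 − (1+0.0129167)^−60) = £1,443.19.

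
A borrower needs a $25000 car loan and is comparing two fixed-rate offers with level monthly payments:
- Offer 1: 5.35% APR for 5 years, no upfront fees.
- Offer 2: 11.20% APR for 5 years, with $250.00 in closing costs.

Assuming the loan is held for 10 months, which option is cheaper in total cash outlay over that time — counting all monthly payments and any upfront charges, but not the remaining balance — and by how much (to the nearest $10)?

Offer 1: monthly rate = 5.35%/12 = 0.0044583; payment = 25,000 × 0.0044583 / (1 − (1+0.0044583)^−60) = $475.80.
Offer 2: monthly rate = 11.2%/12 = 0.0093333; payment = 25,000 × 0.0093333 / (1 − (1+0.0093333)^−60) = $546.06.
Over 10 months: Offer 1 costs 10 × $475.80 = $4,758.00; Offer 2 costs 10 × $546.06 + $250.00 = $5,710.60.
Offer 1 is cheaper by $5,710.60 − $4,758.00 = $952.60.

Offer 1 by $950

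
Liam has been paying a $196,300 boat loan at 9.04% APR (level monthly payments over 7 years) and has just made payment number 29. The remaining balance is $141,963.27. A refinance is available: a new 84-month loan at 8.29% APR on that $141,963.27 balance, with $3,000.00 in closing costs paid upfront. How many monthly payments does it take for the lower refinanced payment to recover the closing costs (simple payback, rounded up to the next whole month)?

4 months

Current payment = 196,300 × 9.04%/12 / (1 − (1+0.0075333)^−84) = $3,162.27.
Refinanced payment = 141,963.27 × 0.0069083 / (1 − (1+0.0069083)^−84) = $2,233.24.
Monthly savings = $3,162.27 − $2,233.24 = $929.03.
Break-even = $3,000.00 / $929.03 = 3.23 → 4 months.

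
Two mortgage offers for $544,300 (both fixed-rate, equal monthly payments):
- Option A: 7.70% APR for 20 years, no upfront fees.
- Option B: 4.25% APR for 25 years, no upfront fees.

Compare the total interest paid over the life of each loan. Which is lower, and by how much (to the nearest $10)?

Option A: monthly rate = 7.7%/12 = 0.0064167; payment = 544,300 × 0.0064167 / (1 − (1+0.0064167)^−240) = $4,451.65.
Total interest on Option A = 240 × $4,451.65 − $544,300 = $524,096.00.
Option B: monthly rate = 4.25%/12 = 0.0035417; payment = 544,300 × 0.0035417 / (1 − (1+0.0035417)^−300) = $2,948.68.
Total interest on Option B = 300 × $2,948.68 − $544,300 = $340,304.00.
Option B is lower by $183,792.00.

Option B by $183,790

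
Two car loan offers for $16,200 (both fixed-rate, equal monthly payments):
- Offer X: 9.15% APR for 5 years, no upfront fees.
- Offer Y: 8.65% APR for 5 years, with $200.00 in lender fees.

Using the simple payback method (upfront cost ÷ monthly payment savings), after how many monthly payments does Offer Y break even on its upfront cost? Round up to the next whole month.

Offer X: at 9.15% the monthly rate is 0.0076250, so the payment is 16,200 × 0.0076250 / (1 − 1.0076250^−60) = $337.47.
Offer Y: monthly rate = 8.65%/12 = 0.0072083; payment = 16,200 × 0.0072083 / (1 − (1+0.0072083)^−60) = $333.54.
Monthly savings = $337.47 − $333.54 = $3.93.
Break-even = $200.00 / $3.93 = 50.89 → 51 months.

51 months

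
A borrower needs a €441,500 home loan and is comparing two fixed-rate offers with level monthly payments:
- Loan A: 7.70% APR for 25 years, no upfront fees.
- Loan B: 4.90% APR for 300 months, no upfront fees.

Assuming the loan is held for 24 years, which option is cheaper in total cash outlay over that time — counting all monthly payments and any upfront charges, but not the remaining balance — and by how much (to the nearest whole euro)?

Loan B by €220,317

Loan A: monthly rate = 7.7%/12 = 0.0064167; payment = 441,500 × 0.0064167 / (1 − (1+0.0064167)^−300) = €3,320.30.
Loan B: at 4.90% the monthly rate is 0.0040833, so the payment is 441,500 × 0.0040833 / (1 − 1.0040833^−300) = €2,555.31.
Over 288 months: Loan A costs 288 × €3,320.30 = €956,246.40; Loan B costs 288 × €2,555.31 = €735,929.28.
Loan B is cheaper by €956,246.40 − €735,929.28 = €220,317.12.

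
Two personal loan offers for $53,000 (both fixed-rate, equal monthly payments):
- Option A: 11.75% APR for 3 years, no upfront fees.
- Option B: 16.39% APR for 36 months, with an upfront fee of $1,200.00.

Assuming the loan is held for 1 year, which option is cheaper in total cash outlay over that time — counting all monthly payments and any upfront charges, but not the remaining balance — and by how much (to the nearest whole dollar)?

Option A: monthly rate = 11.75%/12 = 0.0097917; payment = 53,000 × 0.0097917 / (1 − (1+0.0097917)^−36) = $1,754.04.
Option B: at 16.39% the monthly rate is 0.0136583, so the payment is 53,000 × 0.0136583 / (1 − 1.0136583^−36) = $1,873.54.
Over 12 months: Option A costs 12 × $1,754.04 = $21,048.48; Option B costs 12 × $1,873.54 + $1,200.00 = $23,682.48.
Option A is cheaper by $23,682.48 − $21,048.48 = $2,634.00.

Option A by $2,634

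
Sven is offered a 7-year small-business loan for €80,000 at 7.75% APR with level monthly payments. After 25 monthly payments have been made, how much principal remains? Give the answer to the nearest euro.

With monthly rate i = 7.75%/12 = 0.0064583, the balance after k of n payments is P · [(1+i)^n − (1+i)^k] / [(1+i)^n − 1].
(1+0.0064583)^84 = 1.71730411 and (1+0.0064583)^25 = 1.17461354, so the balance is 80,000 × (1.71730411 − 1.17461354) / (1.71730411 − 1) = €60,525.58.

€60,526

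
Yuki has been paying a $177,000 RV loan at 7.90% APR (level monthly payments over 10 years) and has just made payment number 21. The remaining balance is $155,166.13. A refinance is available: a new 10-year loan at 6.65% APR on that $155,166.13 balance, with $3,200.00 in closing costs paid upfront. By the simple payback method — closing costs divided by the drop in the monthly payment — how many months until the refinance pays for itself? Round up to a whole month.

9 months

Current payment = 177,000 × 7.9%/12 / (1 − (1+0.0065833)^−120) = $2,138.16.
Refinanced payment = 155,166.13 × 0.0055417 / (1 − (1+0.0055417)^−120) = $1,773.75.
Monthly savings = $2,138.16 − $1,773.75 = $364.41.
Break-even = $3,200.00 / $364.41 = 8.78 → 9 months.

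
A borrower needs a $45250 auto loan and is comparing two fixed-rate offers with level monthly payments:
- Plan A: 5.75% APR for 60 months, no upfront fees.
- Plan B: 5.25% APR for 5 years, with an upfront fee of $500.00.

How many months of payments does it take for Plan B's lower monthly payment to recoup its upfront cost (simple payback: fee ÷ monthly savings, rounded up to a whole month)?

48 months

Plan A: monthly rate = 5.75%/12 = 0.0047917; payment = 45,250 × 0.0047917 / (1 − (1+0.0047917)^−60) = $869.56.
Plan B: at 5.25% the monthly rate is 0.0043750, so the payment is 45,250 × 0.0043750 / (1 − 1.0043750^−60) = $859.12.
Monthly savings = $869.56 − $859.12 = $10.44.
Break-even = $500.00 / $10.44 = 47.89 → 48 months.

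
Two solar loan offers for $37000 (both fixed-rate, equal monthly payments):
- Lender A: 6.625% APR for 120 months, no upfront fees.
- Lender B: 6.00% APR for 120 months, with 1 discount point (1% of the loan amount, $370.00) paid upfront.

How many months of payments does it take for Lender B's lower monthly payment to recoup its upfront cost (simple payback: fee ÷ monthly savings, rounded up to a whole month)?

32 months

Lender A: at 6.625% the monthly rate is 0.0055208, so the payment is 37,000 × 0.0055208 / (1 − 1.0055208^−120) = $422.48.
Lender B: at 6.00% the monthly rate is 0.0050000, so the payment is 37,000 × 0.0050000 / (1 − 1.0050000^−120) = $410.78.
Monthly savings = $422.48 − $410.78 = $11.70.
Break-even = $370.00 / $11.70 = 31.62 → 32 months.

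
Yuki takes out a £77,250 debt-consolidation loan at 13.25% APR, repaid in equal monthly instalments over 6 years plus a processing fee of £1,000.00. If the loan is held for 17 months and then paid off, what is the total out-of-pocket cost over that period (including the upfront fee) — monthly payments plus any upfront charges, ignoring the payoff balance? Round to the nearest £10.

£27,540

At 13.25% the monthly rate is 0.0110417, so the payment is 77,250 × 0.0110417 / (1 − 1.0110417^−72) = £1,560.94.
Total outlay = 17 × £1,560.94 + £1,000.00 = £27,535.98.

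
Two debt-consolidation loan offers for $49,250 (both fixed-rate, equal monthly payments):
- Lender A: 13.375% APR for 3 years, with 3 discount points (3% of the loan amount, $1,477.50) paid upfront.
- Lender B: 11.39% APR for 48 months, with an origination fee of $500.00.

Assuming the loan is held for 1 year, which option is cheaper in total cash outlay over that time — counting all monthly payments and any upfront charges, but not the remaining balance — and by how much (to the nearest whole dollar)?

Lender B by $5,611

Lender A: monthly rate = 13.375%/12 = 0.0111458; payment = 49,250 × 0.0111458 / (1 − (1+0.0111458)^−36) = $1,668.34.
Lender B: monthly rate = 11.39%/12 = 0.0094917; payment = 49,250 × 0.0094917 / (1 − (1+0.0094917)^−48) = $1,282.24.
Over 12 months: Lender A costs 12 × $1,668.34 + $1,477.50 = $21,497.58; Lender B costs 12 × $1,282.24 + $500.00 = $15,886.88.
Lender B is cheaper by $21,497.58 − $15,886.88 = $5,610.70.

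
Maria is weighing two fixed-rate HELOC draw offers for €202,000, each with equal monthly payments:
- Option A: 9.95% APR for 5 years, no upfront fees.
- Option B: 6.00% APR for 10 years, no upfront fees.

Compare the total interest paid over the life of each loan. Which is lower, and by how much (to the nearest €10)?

Option A by €11,900

Option A: monthly rate = 9.95%/12 = 0.0082917; payment = 202,000 × 0.0082917 / (1 − (1+0.0082917)^−60) = €4,286.94.
Total interest on Option A = 60 × €4,286.94 − €202,000 = €55,216.40.
Option B: monthly rate = 6%/12 = 0.0050000; payment = 202,000 × 0.0050000 / (1 − (1+0.0050000)^−120) = €2,242.61.
Total interest on Option B = 120 × €2,242.61 − €202,000 = €67,113.20.
Option A is lower by €11,896.80.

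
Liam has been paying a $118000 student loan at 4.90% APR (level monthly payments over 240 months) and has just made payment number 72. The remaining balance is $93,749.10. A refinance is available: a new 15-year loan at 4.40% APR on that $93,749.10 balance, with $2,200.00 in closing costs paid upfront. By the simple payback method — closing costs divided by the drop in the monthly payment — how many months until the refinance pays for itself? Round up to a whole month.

Current payment = 118,000 × 4.9%/12 / (1 − (1+0.0040833)^−240) = $772.24.
Refinanced payment = 93,749.10 × 0.0036667 / (1 − (1+0.0036667)^−180) = $712.39.
Monthly savings = $772.24 − $712.39 = $59.85.
Break-even = $2,200.00 / $59.85 = 36.76 → 37 months.

37 months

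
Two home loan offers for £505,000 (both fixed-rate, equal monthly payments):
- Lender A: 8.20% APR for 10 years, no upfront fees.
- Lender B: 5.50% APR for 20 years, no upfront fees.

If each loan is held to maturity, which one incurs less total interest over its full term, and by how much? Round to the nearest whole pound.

Lender A: at 8.20% the monthly rate is 0.0068333, so the payment is 505,000 × 0.0068333 / (1 − 1.0068333^−120) = £6,180.54.
Total interest on Lender A = 120 × £6,180.54 − £505,000 = £236,664.80.
Lender B: at 5.50% the monthly rate is 0.0045833, so the payment is 505,000 × 0.0045833 / (1 − 1.0045833^−240) = £3,473.83.
Total interest on Lender B = 240 × £3,473.83 − £505,000 = £328,719.20.
Lender A is lower by £92,054.40.

Lender A by £92,054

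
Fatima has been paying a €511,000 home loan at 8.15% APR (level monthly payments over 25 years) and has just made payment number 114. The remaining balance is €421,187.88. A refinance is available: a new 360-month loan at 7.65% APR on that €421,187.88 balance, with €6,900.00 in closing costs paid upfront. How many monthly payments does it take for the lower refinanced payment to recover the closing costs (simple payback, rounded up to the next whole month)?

Current payment = 511,000 × 8.15%/12 / (1 − (1+0.0067917)^−300) = €3,994.89.
Refinanced payment = 421,187.88 × 0.0063750 / (1 − (1+0.0063750)^−360) = €2,988.39.
Monthly savings = €3,994.89 − €2,988.39 = €1,006.50.
Break-even = €6,900.00 / €1,006.50 = 6.86 → 7 months.

7 months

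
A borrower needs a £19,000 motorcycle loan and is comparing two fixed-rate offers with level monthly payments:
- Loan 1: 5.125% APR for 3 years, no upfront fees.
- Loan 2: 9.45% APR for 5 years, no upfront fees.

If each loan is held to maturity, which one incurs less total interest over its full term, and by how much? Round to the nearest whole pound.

Loan 1: monthly rate = 5.125%/12 = 0.0042708; payment = 19,000 × 0.0042708 / (1 − (1+0.0042708)^−36) = £570.51.
Total interest on Loan 1 = 36 × £570.51 − £19,000 = £1,538.36.
Loan 2: at 9.45% the monthly rate is 0.0078750, so the payment is 19,000 × 0.0078750 / (1 − 1.0078750^−60) = £398.57.
Total interest on Loan 2 = 60 × £398.57 − £19,000 = £4,914.20.
Loan 1 is lower by £3,375.84.

Loan 1 by £3,376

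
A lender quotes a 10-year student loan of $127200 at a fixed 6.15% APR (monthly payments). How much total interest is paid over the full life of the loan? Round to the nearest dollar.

$43,414

At 6.15% the monthly rate is 0.0051250, so the payment is 127,200 × 0.0051250 / (1 − 1.0051250^−120) = $1,421.78.
Total paid = 120 × $1,421.78 = $170,613.60; interest = $170,613.60 − $127,200 = $43,413.60.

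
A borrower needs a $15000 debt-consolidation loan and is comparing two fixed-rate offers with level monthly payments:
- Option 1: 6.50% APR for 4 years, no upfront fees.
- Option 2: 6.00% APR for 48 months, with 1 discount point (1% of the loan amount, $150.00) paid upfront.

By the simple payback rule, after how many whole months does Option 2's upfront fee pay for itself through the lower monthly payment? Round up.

Option 1: monthly rate = 6.5%/12 = 0.0054167; payment = 15,000 × 0.0054167 / (1 − (1+0.0054167)^−48) = $355.72.
Option 2: at 6.00% the monthly rate is 0.0050000, so the payment is 15,000 × 0.0050000 / (1 − 1.0050000^−48) = $352.28.
Monthly savings = $355.72 − $352.28 = $3.44.
Break-even = $150.00 / $3.44 = 43.60 → 44 months.

44 months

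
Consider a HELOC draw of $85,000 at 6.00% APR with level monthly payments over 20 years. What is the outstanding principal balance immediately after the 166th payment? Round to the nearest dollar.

With monthly rate i = 6%/12 = 0.0050000, the balance after k of n payments is P · [(1+i)^n − (1+i)^k] / [(1+i)^n − 1].
(1+0.0050000)^240 = 3.31020448 and (1+0.0050000)^166 = 2.28858081, so the balance is 85,000 × (3.31020448 − 2.28858081) / (3.31020448 − 1) = $37,588.89.

$37,589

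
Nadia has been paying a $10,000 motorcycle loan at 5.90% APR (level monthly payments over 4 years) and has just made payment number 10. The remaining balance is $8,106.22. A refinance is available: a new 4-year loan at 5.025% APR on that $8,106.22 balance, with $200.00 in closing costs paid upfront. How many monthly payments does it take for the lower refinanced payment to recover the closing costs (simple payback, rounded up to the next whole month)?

5 months

Current payment = 10,000 × 5.9%/12 / (1 − (1+0.0049167)^−48) = $234.39.
Refinanced payment = 8,106.22 × 0.0041875 / (1 − (1+0.0041875)^−48) = $186.77.
Monthly savings = $234.39 − $186.77 = $47.62.
Break-even = $200.00 / $47.62 = 4.20 → 5 months.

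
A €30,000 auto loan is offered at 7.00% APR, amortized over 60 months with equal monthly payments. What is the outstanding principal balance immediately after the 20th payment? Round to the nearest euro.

€21,138

With monthly rate i = 7%/12 = 0.0058333, the balance after k of n payments is P · [(1+i)^n − (1+i)^k] / [(1+i)^n − 1].
(1+0.0058333)^60 = 1.41762526 and (1+0.0058333)^20 = 1.12336395, so the balance is 30,000 × (1.41762526 − 1.12336395) / (1.41762526 − 1) = €21,138.18.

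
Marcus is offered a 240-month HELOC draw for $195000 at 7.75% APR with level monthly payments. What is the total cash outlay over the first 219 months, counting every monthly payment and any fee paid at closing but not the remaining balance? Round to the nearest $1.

Monthly rate = 7.75%/12 = 0.0064583; payment = 195,000 × 0.0064583 / (1 − (1+0.0064583)^−240) = $1,600.85.
Total outlay = 219 × $1,600.85 = $350,586.15.

$350,586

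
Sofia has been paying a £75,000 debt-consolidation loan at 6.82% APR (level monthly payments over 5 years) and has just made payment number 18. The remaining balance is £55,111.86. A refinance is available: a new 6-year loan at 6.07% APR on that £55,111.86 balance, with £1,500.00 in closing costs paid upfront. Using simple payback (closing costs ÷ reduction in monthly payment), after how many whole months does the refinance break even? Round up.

Current payment = 75,000 × 6.82%/12 / (1 − (1+0.0056833)^−60) = £1,478.73.
Refinanced payment = 55,111.86 × 0.0050583 / (1 − (1+0.0050583)^−72) = £915.18.
Monthly savings = £1,478.73 − £915.18 = £563.55.
Break-even = £1,500.00 / £563.55 = 2.66 → 3 months.

3 months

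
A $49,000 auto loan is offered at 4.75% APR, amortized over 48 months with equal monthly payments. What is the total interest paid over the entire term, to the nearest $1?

$4,899

At 4.75% the monthly rate is 0.0039583, so the payment is 49,000 × 0.0039583 / (1 − 1.0039583^−48) = $1,122.89.
Total paid = 48 × $1,122.89 = $53,898.72; interest = $53,898.72 − $49,000 = $4,898.72.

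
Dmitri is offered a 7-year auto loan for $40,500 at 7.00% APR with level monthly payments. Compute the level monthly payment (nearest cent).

$611.25

At 7.00% the monthly rate is 0.0058333, so the payment is 40,500 × 0.0058333 / (1 − 1.0058333^−84) = $611.25.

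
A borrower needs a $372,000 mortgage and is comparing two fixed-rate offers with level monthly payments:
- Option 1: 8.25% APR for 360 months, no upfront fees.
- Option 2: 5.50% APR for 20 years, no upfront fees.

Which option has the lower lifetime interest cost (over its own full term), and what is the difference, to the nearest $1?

Option 2 by $391,950

Option 1: at 8.25% the monthly rate is 0.0068750, so the payment is 372,000 × 0.0068750 / (1 − 1.0068750^−360) = $2,794.71.
Total interest on Option 1 = 360 × $2,794.71 − $372,000 = $634,095.60.
Option 2: monthly rate = 5.5%/12 = 0.0045833; payment = 372,000 × 0.0045833 / (1 − (1+0.0045833)^−240) = $2,558.94.
Total interest on Option 2 = 240 × $2,558.94 − $372,000 = $242,145.60.
Option 2 is lower by $391,950.00.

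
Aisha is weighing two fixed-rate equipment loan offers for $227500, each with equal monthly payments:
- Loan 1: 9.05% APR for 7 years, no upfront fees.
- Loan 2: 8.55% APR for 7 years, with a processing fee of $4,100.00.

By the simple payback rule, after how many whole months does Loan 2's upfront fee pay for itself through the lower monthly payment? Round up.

Loan 1: monthly rate = 9.05%/12 = 0.0075417; payment = 227,500 × 0.0075417 / (1 − (1+0.0075417)^−84) = $3,666.04.
Loan 2: monthly rate = 8.55%/12 = 0.0071250; payment = 227,500 × 0.0071250 / (1 − (1+0.0071250)^−84) = $3,608.52.
Monthly savings = $3,666.04 − $3,608.52 = $57.52.
Break-even = $4,100.00 / $57.52 = 71.28 → 72 months.

72 months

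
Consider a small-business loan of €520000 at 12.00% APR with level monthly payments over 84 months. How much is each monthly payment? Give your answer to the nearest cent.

At 12.00% the monthly rate is 0.0100000, so the payment is 520,000 × 0.0100000 / (1 − 1.0100000^−84) = €9,179.42.

€9,179.42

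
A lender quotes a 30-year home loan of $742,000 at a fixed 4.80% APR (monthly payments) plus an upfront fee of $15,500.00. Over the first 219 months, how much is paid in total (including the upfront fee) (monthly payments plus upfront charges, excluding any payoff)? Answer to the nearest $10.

Monthly rate = 4.8%/12 = 0.0040000; payment = 742,000 × 0.0040000 / (1 − (1+0.0040000)^−360) = $3,893.02.
Total outlay = 219 × $3,893.02 + $15,500.00 = $868,071.38.

$868,070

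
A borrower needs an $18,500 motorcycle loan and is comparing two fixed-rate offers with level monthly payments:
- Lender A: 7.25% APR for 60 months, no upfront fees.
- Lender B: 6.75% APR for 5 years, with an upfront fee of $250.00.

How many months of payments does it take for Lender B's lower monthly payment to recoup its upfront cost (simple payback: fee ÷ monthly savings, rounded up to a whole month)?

58 months

Lender A: monthly rate = 7.25%/12 = 0.0060417; payment = 18,500 × 0.0060417 / (1 − (1+0.0060417)^−60) = $368.51.
Lender B: at 6.75% the monthly rate is 0.0056250, so the payment is 18,500 × 0.0056250 / (1 − 1.0056250^−60) = $364.14.
Monthly savings = $368.51 − $364.14 = $4.37.
Break-even = $250.00 / $4.37 = 57.21 → 58 months.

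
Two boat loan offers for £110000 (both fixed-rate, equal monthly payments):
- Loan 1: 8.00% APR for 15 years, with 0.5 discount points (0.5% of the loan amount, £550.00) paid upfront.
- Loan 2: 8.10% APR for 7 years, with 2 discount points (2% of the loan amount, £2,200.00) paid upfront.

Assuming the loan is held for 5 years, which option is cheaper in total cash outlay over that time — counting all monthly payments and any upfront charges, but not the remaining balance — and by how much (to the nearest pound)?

Loan 1 by £41,775

Loan 1: at 8.00% the monthly rate is 0.0066667, so the payment is 110,000 × 0.0066667 / (1 − 1.0066667^−180) = £1,051.22.
Loan 2: monthly rate = 8.1%/12 = 0.0067500; payment = 110,000 × 0.0067500 / (1 − (1+0.0067500)^−84) = £1,719.97.
Over 60 months: Loan 1 costs 60 × £1,051.22 + £550.00 = £63,623.20; Loan 2 costs 60 × £1,719.97 + £2,200.00 = £105,398.20.
Loan 1 is cheaper by £105,398.20 − £63,623.20 = £41,775.00.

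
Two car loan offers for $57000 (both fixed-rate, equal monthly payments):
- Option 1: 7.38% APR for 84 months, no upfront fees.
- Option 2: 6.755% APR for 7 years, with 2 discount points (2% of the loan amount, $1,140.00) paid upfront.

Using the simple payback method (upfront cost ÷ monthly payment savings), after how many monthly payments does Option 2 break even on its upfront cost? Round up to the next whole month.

Option 1: at 7.38% the monthly rate is 0.0061500, so the payment is 57,000 × 0.0061500 / (1 − 1.0061500^−84) = $870.91.
Option 2: monthly rate = 6.755%/12 = 0.0056292; payment = 57,000 × 0.0056292 / (1 − (1+0.0056292)^−84) = $853.47.
Monthly savings = $870.91 − $853.47 = $17.44.
Break-even = $1,140.00 / $17.44 = 65.37 → 66 months.

66 months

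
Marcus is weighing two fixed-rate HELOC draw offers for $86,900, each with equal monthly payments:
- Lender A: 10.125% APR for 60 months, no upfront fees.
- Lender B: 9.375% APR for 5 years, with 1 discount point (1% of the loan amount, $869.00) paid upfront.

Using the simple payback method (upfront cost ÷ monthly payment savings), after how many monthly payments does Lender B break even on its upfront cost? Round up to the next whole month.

28 months

Lender A: monthly rate = 10.125%/12 = 0.0084375; payment = 86,900 × 0.0084375 / (1 − (1+0.0084375)^−60) = $1,851.72.
Lender B: monthly rate = 9.375%/12 = 0.0078125; payment = 86,900 × 0.0078125 / (1 − (1+0.0078125)^−60) = $1,819.76.
Monthly savings = $1,851.72 − $1,819.76 = $31.96.
Break-even = $869.00 / $31.96 = 27.19 → 28 months.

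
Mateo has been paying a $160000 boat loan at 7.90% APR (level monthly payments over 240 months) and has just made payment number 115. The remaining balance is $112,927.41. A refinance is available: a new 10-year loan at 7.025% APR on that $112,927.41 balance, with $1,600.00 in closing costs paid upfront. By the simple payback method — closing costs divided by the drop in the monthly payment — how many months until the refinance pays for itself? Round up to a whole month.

102 months

Current payment = 160,000 × 7.9%/12 / (1 − (1+0.0065833)^−240) = $1,328.36.
Refinanced payment = 112,927.41 × 0.0058542 / (1 − (1+0.0058542)^−120) = $1,312.64.
Monthly savings = $1,328.36 − $1,312.64 = $15.72.
Break-even = $1,600.00 / $15.72 = 101.78 → 102 months.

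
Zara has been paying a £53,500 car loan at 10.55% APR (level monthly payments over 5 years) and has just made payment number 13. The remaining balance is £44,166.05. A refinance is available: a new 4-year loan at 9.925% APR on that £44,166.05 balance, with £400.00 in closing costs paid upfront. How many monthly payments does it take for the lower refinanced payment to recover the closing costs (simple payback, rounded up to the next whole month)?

13 months

Current payment = 53,500 × 10.55%/12 / (1 − (1+0.0087917)^−60) = £1,151.25.
Refinanced payment = 44,166.05 × 0.0082708 / (1 − (1+0.0082708)^−48) = £1,118.58.
Monthly savings = £1,151.25 − £1,118.58 = £32.67.
Break-even = £400.00 / £32.67 = 12.24 → 13 months.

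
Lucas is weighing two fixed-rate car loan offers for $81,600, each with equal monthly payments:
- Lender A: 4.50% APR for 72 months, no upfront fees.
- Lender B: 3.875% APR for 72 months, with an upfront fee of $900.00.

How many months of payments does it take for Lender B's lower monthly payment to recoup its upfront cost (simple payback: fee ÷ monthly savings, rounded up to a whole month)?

39 months

Lender A: monthly rate = 4.5%/12 = 0.0037500; payment = 81,600 × 0.0037500 / (1 − (1+0.0037500)^−72) = $1,295.32.
Lender B: monthly rate = 3.875%/12 = 0.0032292; payment = 81,600 × 0.0032292 / (1 − (1+0.0032292)^−72) = $1,272.00.
Monthly savings = $1,295.32 − $1,272.00 = $23.32.
Break-even = $900.00 / $23.32 = 38.59 → 39 months.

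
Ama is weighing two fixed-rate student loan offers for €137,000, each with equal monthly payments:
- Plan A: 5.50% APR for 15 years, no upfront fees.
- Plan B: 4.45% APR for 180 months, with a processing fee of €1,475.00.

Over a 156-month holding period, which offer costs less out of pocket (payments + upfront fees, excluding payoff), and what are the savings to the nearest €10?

Plan A: at 5.50% the monthly rate is 0.0045833, so the payment is 137,000 × 0.0045833 / (1 − 1.0045833^−180) = €1,119.40.
Plan B: at 4.45% the monthly rate is 0.0037083, so the payment is 137,000 × 0.0037083 / (1 − 1.0037083^−180) = €1,044.54.
Over 156 months: Plan A costs 156 × €1,119.40 = €174,626.40; Plan B costs 156 × €1,044.54 + €1,475.00 = €164,423.24.
Plan B is cheaper by €174,626.40 − €164,423.24 = €10,203.16.

Plan B by €10,200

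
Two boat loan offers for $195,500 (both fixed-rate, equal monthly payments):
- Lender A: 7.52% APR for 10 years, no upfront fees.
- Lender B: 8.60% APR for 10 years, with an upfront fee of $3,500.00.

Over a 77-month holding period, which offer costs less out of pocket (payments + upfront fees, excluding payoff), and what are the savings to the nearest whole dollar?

Lender A by $12,103

Lender A: at 7.52% the monthly rate is 0.0062667, so the payment is 195,500 × 0.0062667 / (1 − 1.0062667^−120) = $2,322.66.
Lender B: at 8.60% the monthly rate is 0.0071667, so the payment is 195,500 × 0.0071667 / (1 − 1.0071667^−120) = $2,434.39.
Over 77 months: Lender A costs 77 × $2,322.66 = $178,844.82; Lender B costs 77 × $2,434.39 + $3,500.00 = $190,948.03.
Lender A is cheaper by $190,948.03 − $178,844.82 = $12,103.21.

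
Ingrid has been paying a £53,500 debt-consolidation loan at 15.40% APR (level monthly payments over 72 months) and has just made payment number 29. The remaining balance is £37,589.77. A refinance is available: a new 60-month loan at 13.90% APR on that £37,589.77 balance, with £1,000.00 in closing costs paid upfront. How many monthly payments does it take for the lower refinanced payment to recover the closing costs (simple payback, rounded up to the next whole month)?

4 months

Current payment = 53,500 × 15.4%/12 / (1 − (1+0.0128333)^−72) = £1,142.91.
Refinanced payment = 37,589.77 × 0.0115833 / (1 − (1+0.0115833)^−60) = £872.70.
Monthly savings = £1,142.91 − £872.70 = £270.21.
Break-even = £1,000.00 / £270.21 = 3.70 → 4 months.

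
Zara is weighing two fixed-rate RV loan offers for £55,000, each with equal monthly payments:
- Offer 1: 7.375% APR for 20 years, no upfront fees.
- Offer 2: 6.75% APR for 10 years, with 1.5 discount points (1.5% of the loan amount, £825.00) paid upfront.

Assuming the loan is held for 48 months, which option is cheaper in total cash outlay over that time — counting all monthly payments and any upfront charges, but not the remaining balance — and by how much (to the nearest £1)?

Offer 1 by £10,072

Offer 1: at 7.375% the monthly rate is 0.0061458, so the payment is 55,000 × 0.0061458 / (1 − 1.0061458^−240) = £438.88.
Offer 2: monthly rate = 6.75%/12 = 0.0056250; payment = 55,000 × 0.0056250 / (1 − (1+0.0056250)^−120) = £631.53.
Over 48 months: Offer 1 costs 48 × £438.88 = £21,066.24; Offer 2 costs 48 × £631.53 + £825.00 = £31,138.44.
Offer 1 is cheaper by £31,138.44 − £21,066.24 = £10,072.20.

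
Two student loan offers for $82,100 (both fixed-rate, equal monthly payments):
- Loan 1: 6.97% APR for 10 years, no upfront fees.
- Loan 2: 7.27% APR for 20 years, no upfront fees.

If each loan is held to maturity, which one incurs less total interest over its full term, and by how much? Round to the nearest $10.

Loan 1 by $41,740

Loan 1: monthly rate = 6.97%/12 = 0.0058083; payment = 82,100 × 0.0058083 / (1 − (1+0.0058083)^−120) = $951.98.
Total interest on Loan 1 = 120 × $951.98 − $82,100 = $32,137.60.
Loan 2: at 7.27% the monthly rate is 0.0060583, so the payment is 82,100 × 0.0060583 / (1 − 1.0060583^−240) = $649.89.
Total interest on Loan 2 = 240 × $649.89 − $82,100 = $73,873.60.
Loan 1 is lower by $41,736.00.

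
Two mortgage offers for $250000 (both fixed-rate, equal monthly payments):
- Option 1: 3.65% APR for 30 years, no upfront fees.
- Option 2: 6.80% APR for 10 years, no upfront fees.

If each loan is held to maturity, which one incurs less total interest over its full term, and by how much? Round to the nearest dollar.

Option 2 by $66,473

Option 1: monthly rate = 3.65%/12 = 0.0030417; payment = 250,000 × 0.0030417 / (1 − (1+0.0030417)^−360) = $1,143.65.
Total interest on Option 1 = 360 × $1,143.65 − $250,000 = $161,714.00.
Option 2: monthly rate = 6.8%/12 = 0.0056667; payment = 250,000 × 0.0056667 / (1 − (1+0.0056667)^−120) = $2,877.01.
Total interest on Option 2 = 120 × $2,877.01 − $250,000 = $95,241.20.
Option 2 is lower by $66,472.80.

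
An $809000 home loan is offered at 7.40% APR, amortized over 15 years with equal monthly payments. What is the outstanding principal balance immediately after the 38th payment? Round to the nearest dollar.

$703,817

With monthly rate i = 7.4%/12 = 0.0061667, the balance after k of n payments is P · [(1+i)^n − (1+i)^k] / [(1+i)^n − 1].
(1+0.0061667)^180 = 3.02403341 and (1+0.0061667)^38 = 1.26315652, so the balance is 809,000 × (3.02403341 − 1.26315652) / (3.02403341 − 1) = $703,817.14.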